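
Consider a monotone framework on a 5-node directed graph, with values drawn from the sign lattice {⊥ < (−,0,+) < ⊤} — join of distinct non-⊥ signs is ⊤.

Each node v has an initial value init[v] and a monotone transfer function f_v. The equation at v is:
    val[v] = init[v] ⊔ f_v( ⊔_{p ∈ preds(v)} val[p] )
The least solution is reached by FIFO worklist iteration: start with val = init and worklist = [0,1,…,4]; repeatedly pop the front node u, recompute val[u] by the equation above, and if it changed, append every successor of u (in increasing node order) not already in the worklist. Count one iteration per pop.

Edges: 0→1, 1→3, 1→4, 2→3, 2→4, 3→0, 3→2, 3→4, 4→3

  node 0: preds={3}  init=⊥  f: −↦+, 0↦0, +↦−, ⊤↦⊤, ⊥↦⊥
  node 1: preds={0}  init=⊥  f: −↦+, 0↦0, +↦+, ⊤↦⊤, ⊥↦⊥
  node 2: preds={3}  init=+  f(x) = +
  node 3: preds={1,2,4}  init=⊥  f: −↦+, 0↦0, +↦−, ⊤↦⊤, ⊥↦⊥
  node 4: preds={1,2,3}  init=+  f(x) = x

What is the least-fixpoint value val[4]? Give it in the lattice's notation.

⊤

Iteration log — 16 steps:
  step 1. node 0  ⊔preds=⊥  new=⊥  stable
  step 2. node 1  ⊔preds=⊥  new=⊥  stable
  step 3. node 2  ⊔preds=⊥  new=+  stable
  step 4. node 3  ⊔preds=+  new=−  old=⊥  +wl: 0,2
  step 5. node 4  ⊔preds=⊤  new=⊤  old=+  +wl: 3
  step 6. node 0  ⊔preds=−  new=+  old=⊥  +wl: 1
  step 7. node 2  ⊔preds=−  new=+  stable
  step 8. node 3  ⊔preds=⊤  new=⊤  old=−  +wl: 0,2,4
  step 9. node 1  ⊔preds=+  new=+  old=⊥  +wl: 3
  step 10. node 0  ⊔preds=⊤  new=⊤  old=+  +wl: 1
  step 11. node 2  ⊔preds=⊤  new=+  stable
  step 12. node 4  ⊔preds=⊤  new=⊤  stable
  step 13. node 3  ⊔preds=⊤  new=⊤  stable
  step 14. node 1  ⊔preds=⊤  new=⊤  old=+  +wl: 3,4
  step 15. node 3  ⊔preds=⊤  new=⊤  stable
  step 16. node 4  ⊔preds=⊤  new=⊤  stable

Least fixpoint reached:
  node 0: ⊤
  node 1: ⊤
  node 2: +
  node 3: ⊤
  node 4: ⊤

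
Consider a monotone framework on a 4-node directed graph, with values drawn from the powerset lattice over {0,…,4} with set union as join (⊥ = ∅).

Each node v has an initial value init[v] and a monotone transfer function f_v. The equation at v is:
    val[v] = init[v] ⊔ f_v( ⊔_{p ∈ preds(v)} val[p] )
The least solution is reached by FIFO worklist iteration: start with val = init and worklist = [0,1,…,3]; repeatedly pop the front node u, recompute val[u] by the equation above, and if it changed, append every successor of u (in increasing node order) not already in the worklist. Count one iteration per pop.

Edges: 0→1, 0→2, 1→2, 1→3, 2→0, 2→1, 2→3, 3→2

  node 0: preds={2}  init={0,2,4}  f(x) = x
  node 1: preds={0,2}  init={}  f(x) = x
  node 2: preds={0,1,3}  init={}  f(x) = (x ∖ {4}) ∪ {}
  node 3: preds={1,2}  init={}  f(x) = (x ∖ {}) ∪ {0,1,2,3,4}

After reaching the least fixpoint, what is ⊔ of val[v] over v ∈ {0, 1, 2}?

{0,1,2,3,4}

Worklist (11 pops):
  #1 pop 0: in={} → {0,2,4} (no change)
  #2 pop 1: in={0,2,4} → {0,2,4} (was {}); enqueue []
  #3 pop 2: in={0,2,4} → {0,2} (was {}); enqueue [0,1]
  #4 pop 3: in={0,2,4} → {0,1,2,3,4} (was {}); enqueue [2]
  #5 pop 0: in={0,2} → {0,2,4} (no change)
  #6 pop 1: in={0,2,4} → {0,2,4} (no change)
  #7 pop 2: in={0,1,2,3,4} → {0,1,2,3} (was {0,2}); enqueue [0,1,3]
  #8 pop 0: in={0,1,2,3} → {0,1,2,3,4} (was {0,2,4}); enqueue [2]
  #9 pop 1: in={0,1,2,3,4} → {0,1,2,3,4} (was {0,2,4}); enqueue []
  #10 pop 3: in={0,1,2,3,4} → {0,1,2,3,4} (no change)
  #11 pop 2: in={0,1,2,3,4} → {0,1,2,3} (no change)

Fixpoint:
  val[0] = {0,1,2,3,4}
  val[1] = {0,1,2,3,4}
  val[2] = {0,1,2,3}
  val[3] = {0,1,2,3,4}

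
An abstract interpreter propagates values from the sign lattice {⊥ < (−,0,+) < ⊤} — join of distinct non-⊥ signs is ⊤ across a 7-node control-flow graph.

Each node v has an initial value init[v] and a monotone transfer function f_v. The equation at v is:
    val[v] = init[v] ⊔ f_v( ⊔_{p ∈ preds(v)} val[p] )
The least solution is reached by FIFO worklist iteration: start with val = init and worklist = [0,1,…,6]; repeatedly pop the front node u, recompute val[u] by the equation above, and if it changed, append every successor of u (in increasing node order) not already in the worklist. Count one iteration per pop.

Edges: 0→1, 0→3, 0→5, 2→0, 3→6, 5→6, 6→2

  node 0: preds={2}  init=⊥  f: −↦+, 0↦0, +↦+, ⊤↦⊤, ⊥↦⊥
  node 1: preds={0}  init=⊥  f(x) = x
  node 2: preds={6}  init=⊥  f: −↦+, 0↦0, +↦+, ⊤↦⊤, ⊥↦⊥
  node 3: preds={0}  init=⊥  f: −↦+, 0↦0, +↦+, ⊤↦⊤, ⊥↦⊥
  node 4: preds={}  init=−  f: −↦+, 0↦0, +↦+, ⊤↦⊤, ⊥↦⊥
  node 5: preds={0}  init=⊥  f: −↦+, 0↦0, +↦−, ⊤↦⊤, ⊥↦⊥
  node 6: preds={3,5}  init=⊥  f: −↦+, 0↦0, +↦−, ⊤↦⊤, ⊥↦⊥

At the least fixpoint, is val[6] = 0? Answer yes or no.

no

Worklist (7 pops):
  #1 pop 0: in=⊥ → ⊥ (no change)
  #2 pop 1: in=⊥ → ⊥ (no change)
  #3 pop 2: in=⊥ → ⊥ (no change)
  #4 pop 3: in=⊥ → ⊥ (no change)
  #5 pop 4: in=⊥ → − (no change)
  #6 pop 5: in=⊥ → ⊥ (no change)
  #7 pop 6: in=⊥ → ⊥ (no change)

Fixpoint:
  val[0] = ⊥
  val[1] = ⊥
  val[2] = ⊥
  val[3] = ⊥
  val[4] = −
  val[5] = ⊥
  val[6] = ⊥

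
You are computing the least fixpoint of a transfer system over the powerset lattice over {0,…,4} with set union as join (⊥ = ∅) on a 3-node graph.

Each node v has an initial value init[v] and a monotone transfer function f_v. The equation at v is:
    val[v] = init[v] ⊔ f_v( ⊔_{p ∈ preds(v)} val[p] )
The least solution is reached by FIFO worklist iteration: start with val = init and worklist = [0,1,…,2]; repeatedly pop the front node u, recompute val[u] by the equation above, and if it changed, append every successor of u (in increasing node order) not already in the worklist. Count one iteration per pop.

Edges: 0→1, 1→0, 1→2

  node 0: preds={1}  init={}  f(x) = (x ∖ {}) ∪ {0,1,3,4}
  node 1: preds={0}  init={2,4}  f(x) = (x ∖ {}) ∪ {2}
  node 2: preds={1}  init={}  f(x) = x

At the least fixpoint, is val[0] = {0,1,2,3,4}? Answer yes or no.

yes

Trace (4 dequeues):
  [1] u=0 | in {2,4} | out {0,1,2,3,4} | prev {} | push {}
  [2] u=1 | in {0,1,2,3,4} | out {0,1,2,3,4} | prev {2,4} | push {0}
  [3] u=2 | in {0,1,2,3,4} | out {0,1,2,3,4} | prev {} | push {}
  [4] u=0 | in {0,1,2,3,4} | out {0,1,2,3,4} | ==

Converged values:
  [0] {0,1,2,3,4}
  [1] {0,1,2,3,4}
  [2] {0,1,2,3,4}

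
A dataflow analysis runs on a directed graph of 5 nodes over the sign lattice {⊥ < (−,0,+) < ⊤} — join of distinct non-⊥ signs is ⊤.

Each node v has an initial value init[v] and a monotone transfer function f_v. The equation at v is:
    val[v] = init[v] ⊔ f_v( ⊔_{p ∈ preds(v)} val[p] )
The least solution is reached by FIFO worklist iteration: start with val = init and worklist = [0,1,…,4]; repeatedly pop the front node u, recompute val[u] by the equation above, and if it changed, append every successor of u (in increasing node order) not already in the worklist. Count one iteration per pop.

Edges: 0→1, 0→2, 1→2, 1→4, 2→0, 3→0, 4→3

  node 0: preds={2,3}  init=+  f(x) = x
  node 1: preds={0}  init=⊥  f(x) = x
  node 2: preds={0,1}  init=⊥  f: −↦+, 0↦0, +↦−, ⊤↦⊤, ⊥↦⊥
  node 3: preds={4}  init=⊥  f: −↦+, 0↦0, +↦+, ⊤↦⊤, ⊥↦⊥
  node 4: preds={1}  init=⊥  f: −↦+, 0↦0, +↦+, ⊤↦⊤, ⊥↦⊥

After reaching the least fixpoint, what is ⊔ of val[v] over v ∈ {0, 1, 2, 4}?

⊤

Worklist (13 pops):
  #1 pop 0: in=⊥ → + (no change)
  #2 pop 1: in=+ → + (was ⊥); enqueue []
  #3 pop 2: in=+ → − (was ⊥); enqueue [0]
  #4 pop 3: in=⊥ → ⊥ (no change)
  #5 pop 4: in=+ → + (was ⊥); enqueue [3]
  #6 pop 0: in=− → ⊤ (was +); enqueue [1,2]
  #7 pop 3: in=+ → + (was ⊥); enqueue [0]
  #8 pop 1: in=⊤ → ⊤ (was +); enqueue [4]
  #9 pop 2: in=⊤ → ⊤ (was −); enqueue []
  #10 pop 0: in=⊤ → ⊤ (no change)
  #11 pop 4: in=⊤ → ⊤ (was +); enqueue [3]
  #12 pop 3: in=⊤ → ⊤ (was +); enqueue [0]
  #13 pop 0: in=⊤ → ⊤ (no change)

Fixpoint:
  val[0] = ⊤
  val[1] = ⊤
  val[2] = ⊤
  val[3] = ⊤
  val[4] = ⊤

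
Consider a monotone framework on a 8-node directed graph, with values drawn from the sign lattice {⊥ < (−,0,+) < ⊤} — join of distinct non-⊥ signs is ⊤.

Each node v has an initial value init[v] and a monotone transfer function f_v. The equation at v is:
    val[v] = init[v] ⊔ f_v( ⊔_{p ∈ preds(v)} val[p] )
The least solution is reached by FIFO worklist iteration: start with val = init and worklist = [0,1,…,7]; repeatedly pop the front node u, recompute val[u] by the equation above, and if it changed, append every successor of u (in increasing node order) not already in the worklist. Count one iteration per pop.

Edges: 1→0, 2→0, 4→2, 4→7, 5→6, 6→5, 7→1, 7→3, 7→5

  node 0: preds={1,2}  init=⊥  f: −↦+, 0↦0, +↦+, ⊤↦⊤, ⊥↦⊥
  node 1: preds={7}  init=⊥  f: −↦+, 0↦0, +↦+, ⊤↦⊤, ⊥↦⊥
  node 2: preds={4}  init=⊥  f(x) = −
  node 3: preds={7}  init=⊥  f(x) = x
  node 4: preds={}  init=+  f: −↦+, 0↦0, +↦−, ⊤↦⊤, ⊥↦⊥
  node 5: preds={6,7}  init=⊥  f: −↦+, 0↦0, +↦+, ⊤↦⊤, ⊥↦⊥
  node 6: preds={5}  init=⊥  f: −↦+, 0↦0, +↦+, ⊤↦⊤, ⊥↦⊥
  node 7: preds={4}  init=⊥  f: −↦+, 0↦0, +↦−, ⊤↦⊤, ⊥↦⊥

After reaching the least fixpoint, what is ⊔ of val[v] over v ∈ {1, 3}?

⊤

Worklist (17 pops):
  #1 pop 0: in=⊥ → ⊥ (no change)
  #2 pop 1: in=⊥ → ⊥ (no change)
  #3 pop 2: in=+ → − (was ⊥); enqueue [0]
  #4 pop 3: in=⊥ → ⊥ (no change)
  #5 pop 4: in=⊥ → + (no change)
  #6 pop 5: in=⊥ → ⊥ (no change)
  #7 pop 6: in=⊥ → ⊥ (no change)
  #8 pop 7: in=+ → − (was ⊥); enqueue [1,3,5]
  #9 pop 0: in=− → + (was ⊥); enqueue []
  #10 pop 1: in=− → + (was ⊥); enqueue [0]
  #11 pop 3: in=− → − (was ⊥); enqueue []
  #12 pop 5: in=− → + (was ⊥); enqueue [6]
  #13 pop 0: in=⊤ → ⊤ (was +); enqueue []
  #14 pop 6: in=+ → + (was ⊥); enqueue [5]
  #15 pop 5: in=⊤ → ⊤ (was +); enqueue [6]
  #16 pop 6: in=⊤ → ⊤ (was +); enqueue [5]
  #17 pop 5: in=⊤ → ⊤ (no change)

Fixpoint:
  val[0] = ⊤
  val[1] = +
  val[2] = −
  val[3] = −
  val[4] = +
  val[5] = ⊤
  val[6] = ⊤
  val[7] = −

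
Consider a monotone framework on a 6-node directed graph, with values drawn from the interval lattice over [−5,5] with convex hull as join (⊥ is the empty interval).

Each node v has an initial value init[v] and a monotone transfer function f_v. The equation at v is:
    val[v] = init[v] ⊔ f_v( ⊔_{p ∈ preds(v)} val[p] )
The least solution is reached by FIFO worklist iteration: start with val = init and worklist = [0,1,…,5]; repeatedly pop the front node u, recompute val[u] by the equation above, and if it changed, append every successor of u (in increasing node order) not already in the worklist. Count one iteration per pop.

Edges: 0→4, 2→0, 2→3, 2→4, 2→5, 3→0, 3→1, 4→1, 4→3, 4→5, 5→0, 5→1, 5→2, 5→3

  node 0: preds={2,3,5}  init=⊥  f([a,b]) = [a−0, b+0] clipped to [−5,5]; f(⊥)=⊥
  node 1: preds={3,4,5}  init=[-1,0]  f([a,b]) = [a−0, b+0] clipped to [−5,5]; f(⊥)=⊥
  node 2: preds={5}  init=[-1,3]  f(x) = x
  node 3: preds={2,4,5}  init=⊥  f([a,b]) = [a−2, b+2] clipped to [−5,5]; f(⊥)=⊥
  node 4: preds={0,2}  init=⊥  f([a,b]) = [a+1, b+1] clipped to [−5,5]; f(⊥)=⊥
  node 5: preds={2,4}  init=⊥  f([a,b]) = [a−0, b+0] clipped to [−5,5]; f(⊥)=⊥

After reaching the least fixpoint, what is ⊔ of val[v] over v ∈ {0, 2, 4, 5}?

Iteration log — 37 steps:
  step 1. node 0  ⊔preds=[-1,3]  new=[-1,3]  old=⊥  +wl: 
  step 2. node 1  ⊔preds=⊥  new=[-1,0]  stable
  step 3. node 2  ⊔preds=⊥  new=[-1,3]  stable
  step 4. node 3  ⊔preds=[-1,3]  new=[-3,5]  old=⊥  +wl: 0,1
  step 5. node 4  ⊔preds=[-1,3]  new=[0,4]  old=⊥  +wl: 3
  step 6. node 5  ⊔preds=[-1,4]  new=[-1,4]  old=⊥  +wl: 2
  step 7. node 0  ⊔preds=[-3,5]  new=[-3,5]  old=[-1,3]  +wl: 4
  step 8. node 1  ⊔preds=[-3,5]  new=[-3,5]  old=[-1,0]  +wl: 
  step 9. node 3  ⊔preds=[-1,4]  new=[-3,5]  stable
  step 10. node 2  ⊔preds=[-1,4]  new=[-1,4]  old=[-1,3]  +wl: 0,3,5
  step 11. node 4  ⊔preds=[-3,5]  new=[-2,5]  old=[0,4]  +wl: 1
  step 12. node 0  ⊔preds=[-3,5]  new=[-3,5]  stable
  step 13. node 3  ⊔preds=[-2,5]  new=[-4,5]  old=[-3,5]  +wl: 0
  step 14. node 5  ⊔preds=[-2,5]  new=[-2,5]  old=[-1,4]  +wl: 2,3
  step 15. node 1  ⊔preds=[-4,5]  new=[-4,5]  old=[-3,5]  +wl: 
  step 16. node 0  ⊔preds=[-4,5]  new=[-4,5]  old=[-3,5]  +wl: 4
  step 17. node 2  ⊔preds=[-2,5]  new=[-2,5]  old=[-1,4]  +wl: 0,5
  step 18. node 3  ⊔preds=[-2,5]  new=[-4,5]  stable
  step 19. node 4  ⊔preds=[-4,5]  new=[-3,5]  old=[-2,5]  +wl: 1,3
  step 20. node 0  ⊔preds=[-4,5]  new=[-4,5]  stable
  step 21. node 5  ⊔preds=[-3,5]  new=[-3,5]  old=[-2,5]  +wl: 0,2
  step 22. node 1  ⊔preds=[-4,5]  new=[-4,5]  stable
  step 23. node 3  ⊔preds=[-3,5]  new=[-5,5]  old=[-4,5]  +wl: 1
  step 24. node 0  ⊔preds=[-5,5]  new=[-5,5]  old=[-4,5]  +wl: 4
  step 25. node 2  ⊔preds=[-3,5]  new=[-3,5]  old=[-2,5]  +wl: 0,3,5
  step 26. node 1  ⊔preds=[-5,5]  new=[-5,5]  old=[-4,5]  +wl: 
  step 27. node 4  ⊔preds=[-5,5]  new=[-4,5]  old=[-3,5]  +wl: 1
  step 28. node 0  ⊔preds=[-5,5]  new=[-5,5]  stable
  step 29. node 3  ⊔preds=[-4,5]  new=[-5,5]  stable
  step 30. node 5  ⊔preds=[-4,5]  new=[-4,5]  old=[-3,5]  +wl: 0,2,3
  step 31. node 1  ⊔preds=[-5,5]  new=[-5,5]  stable
  step 32. node 0  ⊔preds=[-5,5]  new=[-5,5]  stable
  step 33. node 2  ⊔preds=[-4,5]  new=[-4,5]  old=[-3,5]  +wl: 0,4,5
  step 34. node 3  ⊔preds=[-4,5]  new=[-5,5]  stable
  step 35. node 0  ⊔preds=[-5,5]  new=[-5,5]  stable
  step 36. node 4  ⊔preds=[-5,5]  new=[-4,5]  stable
  step 37. node 5  ⊔preds=[-4,5]  new=[-4,5]  stable

Least fixpoint reached:
  node 0: [-5,5]
  node 1: [-5,5]
  node 2: [-4,5]
  node 3: [-5,5]
  node 4: [-4,5]
  node 5: [-4,5]

[-5,5]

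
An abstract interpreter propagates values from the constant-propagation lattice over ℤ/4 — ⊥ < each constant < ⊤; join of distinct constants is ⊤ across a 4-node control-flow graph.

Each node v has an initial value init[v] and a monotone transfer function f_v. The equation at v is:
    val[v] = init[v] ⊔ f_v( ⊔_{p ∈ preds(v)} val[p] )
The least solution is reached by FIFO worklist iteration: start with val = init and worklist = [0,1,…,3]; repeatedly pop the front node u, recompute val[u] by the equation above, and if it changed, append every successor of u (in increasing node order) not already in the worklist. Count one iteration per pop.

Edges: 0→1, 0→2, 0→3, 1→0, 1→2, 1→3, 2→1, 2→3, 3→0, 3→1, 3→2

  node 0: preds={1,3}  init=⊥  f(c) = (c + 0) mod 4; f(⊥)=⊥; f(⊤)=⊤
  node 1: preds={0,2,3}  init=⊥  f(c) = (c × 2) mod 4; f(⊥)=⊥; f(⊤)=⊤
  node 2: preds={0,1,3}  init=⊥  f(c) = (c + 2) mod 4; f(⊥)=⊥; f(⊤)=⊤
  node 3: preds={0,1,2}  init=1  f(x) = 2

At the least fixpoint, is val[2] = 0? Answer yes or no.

Trace (9 dequeues):
  [1] u=0 | in 1 | out 1 | prev ⊥ | push {}
  [2] u=1 | in 1 | out 2 | prev ⊥ | push {0}
  [3] u=2 | in ⊤ | out ⊤ | prev ⊥ | push {1}
  [4] u=3 | in ⊤ | out ⊤ | prev 1 | push {2}
  [5] u=0 | in ⊤ | out ⊤ | prev 1 | push {3}
  [6] u=1 | in ⊤ | out ⊤ | prev 2 | push {0}
  [7] u=2 | in ⊤ | out ⊤ | ==
  [8] u=3 | in ⊤ | out ⊤ | ==
  [9] u=0 | in ⊤ | out ⊤ | ==

Converged values:
  [0] ⊤
  [1] ⊤
  [2] ⊤
  [3] ⊤

no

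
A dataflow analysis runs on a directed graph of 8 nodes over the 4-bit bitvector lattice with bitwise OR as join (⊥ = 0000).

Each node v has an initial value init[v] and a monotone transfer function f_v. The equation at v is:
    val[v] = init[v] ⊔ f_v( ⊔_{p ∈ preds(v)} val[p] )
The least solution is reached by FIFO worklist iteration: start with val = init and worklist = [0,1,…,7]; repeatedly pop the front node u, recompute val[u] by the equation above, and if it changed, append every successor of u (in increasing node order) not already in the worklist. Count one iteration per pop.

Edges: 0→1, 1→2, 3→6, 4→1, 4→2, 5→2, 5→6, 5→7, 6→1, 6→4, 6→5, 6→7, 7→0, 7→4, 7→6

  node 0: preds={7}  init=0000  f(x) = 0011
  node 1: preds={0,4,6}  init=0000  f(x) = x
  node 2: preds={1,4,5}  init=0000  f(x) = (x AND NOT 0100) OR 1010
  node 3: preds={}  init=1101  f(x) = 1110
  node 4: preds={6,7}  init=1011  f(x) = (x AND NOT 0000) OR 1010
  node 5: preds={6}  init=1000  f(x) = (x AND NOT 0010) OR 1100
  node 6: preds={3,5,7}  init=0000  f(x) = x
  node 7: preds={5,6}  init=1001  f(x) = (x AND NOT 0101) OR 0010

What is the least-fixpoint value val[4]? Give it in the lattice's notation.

1111

Worklist (17 pops):
  #1 pop 0: in=1001 → 0011 (was 0000); enqueue []
  #2 pop 1: in=1011 → 1011 (was 0000); enqueue []
  #3 pop 2: in=1011 → 1011 (was 0000); enqueue []
  #4 pop 3: in=0000 → 1111 (was 1101); enqueue []
  #5 pop 4: in=1001 → 1011 (no change)
  #6 pop 5: in=0000 → 1100 (was 1000); enqueue [2]
  #7 pop 6: in=1111 → 1111 (was 0000); enqueue [1,4,5]
  #8 pop 7: in=1111 → 1011 (was 1001); enqueue [0,6]
  #9 pop 2: in=1111 → 1011 (no change)
  #10 pop 1: in=1111 → 1111 (was 1011); enqueue [2]
  #11 pop 4: in=1111 → 1111 (was 1011); enqueue [1]
  #12 pop 5: in=1111 → 1101 (was 1100); enqueue [7]
  #13 pop 0: in=1011 → 0011 (no change)
  #14 pop 6: in=1111 → 1111 (no change)
  #15 pop 2: in=1111 → 1011 (no change)
  #16 pop 1: in=1111 → 1111 (no change)
  #17 pop 7: in=1111 → 1011 (no change)

Fixpoint:
  val[0] = 0011
  val[1] = 1111
  val[2] = 1011
  val[3] = 1111
  val[4] = 1111
  val[5] = 1101
  val[6] = 1111
  val[7] = 1011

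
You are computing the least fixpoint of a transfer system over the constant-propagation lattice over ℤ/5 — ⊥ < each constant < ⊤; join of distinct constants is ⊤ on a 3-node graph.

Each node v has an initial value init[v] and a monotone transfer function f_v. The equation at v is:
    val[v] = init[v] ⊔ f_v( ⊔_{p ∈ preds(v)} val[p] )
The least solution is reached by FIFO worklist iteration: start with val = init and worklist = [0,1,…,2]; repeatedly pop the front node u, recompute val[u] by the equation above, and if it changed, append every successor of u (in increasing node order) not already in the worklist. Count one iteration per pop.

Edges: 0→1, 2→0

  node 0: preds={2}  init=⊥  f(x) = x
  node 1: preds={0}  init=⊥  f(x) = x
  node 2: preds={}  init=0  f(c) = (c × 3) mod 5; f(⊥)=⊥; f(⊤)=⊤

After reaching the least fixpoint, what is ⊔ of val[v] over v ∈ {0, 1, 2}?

Iteration log — 3 steps:
  step 1. node 0  ⊔preds=0  new=0  old=⊥  +wl: 
  step 2. node 1  ⊔preds=0  new=0  old=⊥  +wl: 
  step 3. node 2  ⊔preds=⊥  new=0  stable

Least fixpoint reached:
  node 0: 0
  node 1: 0
  node 2: 0

0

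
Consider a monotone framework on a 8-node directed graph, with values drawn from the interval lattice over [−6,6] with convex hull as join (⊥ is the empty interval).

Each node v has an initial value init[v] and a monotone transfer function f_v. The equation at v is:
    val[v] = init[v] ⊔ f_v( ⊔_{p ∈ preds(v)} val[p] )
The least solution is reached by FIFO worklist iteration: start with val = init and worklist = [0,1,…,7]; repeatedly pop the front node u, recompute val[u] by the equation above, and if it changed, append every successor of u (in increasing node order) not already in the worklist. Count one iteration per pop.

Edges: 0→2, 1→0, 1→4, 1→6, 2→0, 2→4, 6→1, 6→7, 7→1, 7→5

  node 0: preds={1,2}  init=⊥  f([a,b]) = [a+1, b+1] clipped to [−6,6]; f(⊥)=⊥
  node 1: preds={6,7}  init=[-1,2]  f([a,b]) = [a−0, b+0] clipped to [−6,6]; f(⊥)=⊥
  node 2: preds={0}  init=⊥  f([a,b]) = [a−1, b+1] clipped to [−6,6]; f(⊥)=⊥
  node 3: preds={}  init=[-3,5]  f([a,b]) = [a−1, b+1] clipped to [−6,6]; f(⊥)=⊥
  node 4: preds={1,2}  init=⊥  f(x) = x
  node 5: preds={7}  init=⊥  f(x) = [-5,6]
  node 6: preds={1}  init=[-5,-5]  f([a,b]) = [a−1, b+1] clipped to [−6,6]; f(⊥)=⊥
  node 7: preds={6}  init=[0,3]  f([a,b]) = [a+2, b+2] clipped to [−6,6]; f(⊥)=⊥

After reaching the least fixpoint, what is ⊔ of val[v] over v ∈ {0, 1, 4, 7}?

Worklist (20 pops):
  #1 pop 0: in=[-1,2] → [0,3] (was ⊥); enqueue []
  #2 pop 1: in=[-5,3] → [-5,3] (was [-1,2]); enqueue [0]
  #3 pop 2: in=[0,3] → [-1,4] (was ⊥); enqueue []
  #4 pop 3: in=⊥ → [-3,5] (no change)
  #5 pop 4: in=[-5,4] → [-5,4] (was ⊥); enqueue []
  #6 pop 5: in=[0,3] → [-5,6] (was ⊥); enqueue []
  #7 pop 6: in=[-5,3] → [-6,4] (was [-5,-5]); enqueue [1]
  #8 pop 7: in=[-6,4] → [-4,6] (was [0,3]); enqueue [5]
  #9 pop 0: in=[-5,4] → [-4,5] (was [0,3]); enqueue [2]
  #10 pop 1: in=[-6,6] → [-6,6] (was [-5,3]); enqueue [0,4,6]
  #11 pop 5: in=[-4,6] → [-5,6] (no change)
  #12 pop 2: in=[-4,5] → [-5,6] (was [-1,4]); enqueue []
  #13 pop 0: in=[-6,6] → [-5,6] (was [-4,5]); enqueue [2]
  #14 pop 4: in=[-6,6] → [-6,6] (was [-5,4]); enqueue []
  #15 pop 6: in=[-6,6] → [-6,6] (was [-6,4]); enqueue [1,7]
  #16 pop 2: in=[-5,6] → [-6,6] (was [-5,6]); enqueue [0,4]
  #17 pop 1: in=[-6,6] → [-6,6] (no change)
  #18 pop 7: in=[-6,6] → [-4,6] (no change)
  #19 pop 0: in=[-6,6] → [-5,6] (no change)
  #20 pop 4: in=[-6,6] → [-6,6] (no change)

Fixpoint:
  val[0] = [-5,6]
  val[1] = [-6,6]
  val[2] = [-6,6]
  val[3] = [-3,5]
  val[4] = [-6,6]
  val[5] = [-5,6]
  val[6] = [-6,6]
  val[7] = [-4,6]

[-6,6]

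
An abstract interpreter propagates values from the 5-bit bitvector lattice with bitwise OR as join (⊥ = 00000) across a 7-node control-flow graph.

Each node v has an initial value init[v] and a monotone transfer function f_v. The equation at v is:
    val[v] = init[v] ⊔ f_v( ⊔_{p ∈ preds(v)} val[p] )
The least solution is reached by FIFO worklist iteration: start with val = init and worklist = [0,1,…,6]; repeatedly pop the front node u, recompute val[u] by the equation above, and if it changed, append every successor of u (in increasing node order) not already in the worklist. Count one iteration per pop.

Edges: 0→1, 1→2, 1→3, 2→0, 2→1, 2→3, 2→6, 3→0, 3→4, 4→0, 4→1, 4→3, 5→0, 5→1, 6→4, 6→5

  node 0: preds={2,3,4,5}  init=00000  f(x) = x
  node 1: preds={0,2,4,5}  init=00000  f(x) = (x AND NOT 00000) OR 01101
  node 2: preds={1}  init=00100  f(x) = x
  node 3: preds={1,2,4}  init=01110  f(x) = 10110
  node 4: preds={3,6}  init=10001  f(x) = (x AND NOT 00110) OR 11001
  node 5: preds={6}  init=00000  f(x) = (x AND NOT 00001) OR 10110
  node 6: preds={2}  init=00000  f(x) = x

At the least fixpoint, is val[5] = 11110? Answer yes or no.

yes

Worklist (14 pops):
  #1 pop 0: in=11111 → 11111 (was 00000); enqueue []
  #2 pop 1: in=11111 → 11111 (was 00000); enqueue []
  #3 pop 2: in=11111 → 11111 (was 00100); enqueue [0,1]
  #4 pop 3: in=11111 → 11110 (was 01110); enqueue []
  #5 pop 4: in=11110 → 11001 (was 10001); enqueue [3]
  #6 pop 5: in=00000 → 10110 (was 00000); enqueue []
  #7 pop 6: in=11111 → 11111 (was 00000); enqueue [4,5]
  #8 pop 0: in=11111 → 11111 (no change)
  #9 pop 1: in=11111 → 11111 (no change)
  #10 pop 3: in=11111 → 11110 (no change)
  #11 pop 4: in=11111 → 11001 (no change)
  #12 pop 5: in=11111 → 11110 (was 10110); enqueue [0,1]
  #13 pop 0: in=11111 → 11111 (no change)
  #14 pop 1: in=11111 → 11111 (no change)

Fixpoint:
  val[0] = 11111
  val[1] = 11111
  val[2] = 11111
  val[3] = 11110
  val[4] = 11001
  val[5] = 11110
  val[6] = 11111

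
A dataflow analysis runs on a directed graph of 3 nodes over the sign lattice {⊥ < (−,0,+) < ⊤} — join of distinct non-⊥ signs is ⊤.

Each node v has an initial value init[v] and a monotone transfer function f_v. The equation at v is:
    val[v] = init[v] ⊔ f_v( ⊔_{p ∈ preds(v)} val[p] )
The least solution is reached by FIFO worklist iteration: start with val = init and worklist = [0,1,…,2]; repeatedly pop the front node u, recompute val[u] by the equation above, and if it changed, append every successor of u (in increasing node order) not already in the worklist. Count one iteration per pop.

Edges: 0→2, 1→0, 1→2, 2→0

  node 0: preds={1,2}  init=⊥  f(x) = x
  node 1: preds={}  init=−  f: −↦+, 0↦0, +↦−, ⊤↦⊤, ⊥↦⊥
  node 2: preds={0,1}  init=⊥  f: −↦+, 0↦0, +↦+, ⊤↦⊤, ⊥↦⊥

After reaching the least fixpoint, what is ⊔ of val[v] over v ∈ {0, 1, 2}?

⊤

Trace (6 dequeues):
  [1] u=0 | in − | out − | prev ⊥ | push {}
  [2] u=1 | in ⊥ | out − | ==
  [3] u=2 | in − | out + | prev ⊥ | push {0}
  [4] u=0 | in ⊤ | out ⊤ | prev − | push {2}
  [5] u=2 | in ⊤ | out ⊤ | prev + | push {0}
  [6] u=0 | in ⊤ | out ⊤ | ==

Converged values:
  [0] ⊤
  [1] −
  [2] ⊤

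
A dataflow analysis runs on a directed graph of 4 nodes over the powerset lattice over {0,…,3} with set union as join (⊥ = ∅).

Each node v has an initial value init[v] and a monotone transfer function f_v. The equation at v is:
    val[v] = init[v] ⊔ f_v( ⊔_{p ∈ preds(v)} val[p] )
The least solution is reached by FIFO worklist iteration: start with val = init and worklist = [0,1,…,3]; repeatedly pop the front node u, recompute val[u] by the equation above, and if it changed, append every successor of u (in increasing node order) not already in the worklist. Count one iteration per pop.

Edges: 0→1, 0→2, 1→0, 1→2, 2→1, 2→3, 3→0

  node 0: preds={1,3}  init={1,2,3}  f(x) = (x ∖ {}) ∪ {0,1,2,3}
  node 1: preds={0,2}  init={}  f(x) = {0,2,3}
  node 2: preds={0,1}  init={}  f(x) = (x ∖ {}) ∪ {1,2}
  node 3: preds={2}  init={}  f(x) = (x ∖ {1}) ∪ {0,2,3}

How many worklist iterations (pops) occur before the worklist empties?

Trace (6 dequeues):
  [1] u=0 | in {} | out {0,1,2,3} | prev {1,2,3} | push {}
  [2] u=1 | in {0,1,2,3} | out {0,2,3} | prev {} | push {0}
  [3] u=2 | in {0,1,2,3} | out {0,1,2,3} | prev {} | push {1}
  [4] u=3 | in {0,1,2,3} | out {0,2,3} | prev {} | push {}
  [5] u=0 | in {0,2,3} | out {0,1,2,3} | ==
  [6] u=1 | in {0,1,2,3} | out {0,2,3} | ==

Converged values:
  [0] {0,1,2,3}
  [1] {0,2,3}
  [2] {0,1,2,3}
  [3] {0,2,3}

6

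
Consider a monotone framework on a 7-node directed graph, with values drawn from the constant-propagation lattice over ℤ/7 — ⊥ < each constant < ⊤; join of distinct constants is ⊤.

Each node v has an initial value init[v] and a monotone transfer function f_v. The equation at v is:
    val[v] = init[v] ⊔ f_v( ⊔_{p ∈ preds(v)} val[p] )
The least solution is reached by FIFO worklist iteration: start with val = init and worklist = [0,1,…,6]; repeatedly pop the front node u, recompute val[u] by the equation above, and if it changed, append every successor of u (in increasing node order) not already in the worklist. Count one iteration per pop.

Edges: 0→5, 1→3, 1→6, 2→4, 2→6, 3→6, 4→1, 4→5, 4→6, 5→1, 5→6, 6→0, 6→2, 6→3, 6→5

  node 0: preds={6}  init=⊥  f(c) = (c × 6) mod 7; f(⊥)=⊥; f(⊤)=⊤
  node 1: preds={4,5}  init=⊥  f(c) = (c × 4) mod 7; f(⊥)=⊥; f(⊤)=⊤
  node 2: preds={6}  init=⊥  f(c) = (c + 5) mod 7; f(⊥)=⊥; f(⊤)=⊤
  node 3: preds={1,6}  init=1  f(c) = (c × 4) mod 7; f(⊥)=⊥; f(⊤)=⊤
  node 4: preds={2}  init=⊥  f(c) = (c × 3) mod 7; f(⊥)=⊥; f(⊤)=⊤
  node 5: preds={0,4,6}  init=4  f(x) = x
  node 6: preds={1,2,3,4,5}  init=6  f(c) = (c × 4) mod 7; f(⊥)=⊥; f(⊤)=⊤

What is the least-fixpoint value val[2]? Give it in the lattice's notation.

⊤

Trace (17 dequeues):
  [1] u=0 | in 6 | out 1 | prev ⊥ | push {}
  [2] u=1 | in 4 | out 2 | prev ⊥ | push {}
  [3] u=2 | in 6 | out 4 | prev ⊥ | push {}
  [4] u=3 | in ⊤ | out ⊤ | prev 1 | push {}
  [5] u=4 | in 4 | out 5 | prev ⊥ | push {1}
  [6] u=5 | in ⊤ | out ⊤ | prev 4 | push {}
  [7] u=6 | in ⊤ | out ⊤ | prev 6 | push {0,2,3,5}
  [8] u=1 | in ⊤ | out ⊤ | prev 2 | push {6}
  [9] u=0 | in ⊤ | out ⊤ | prev 1 | push {}
  [10] u=2 | in ⊤ | out ⊤ | prev 4 | push {4}
  [11] u=3 | in ⊤ | out ⊤ | ==
  [12] u=5 | in ⊤ | out ⊤ | ==
  [13] u=6 | in ⊤ | out ⊤ | ==
  [14] u=4 | in ⊤ | out ⊤ | prev 5 | push {1,5,6}
  [15] u=1 | in ⊤ | out ⊤ | ==
  [16] u=5 | in ⊤ | out ⊤ | ==
  [17] u=6 | in ⊤ | out ⊤ | ==

Converged values:
  [0] ⊤
  [1] ⊤
  [2] ⊤
  [3] ⊤
  [4] ⊤
  [5] ⊤
  [6] ⊤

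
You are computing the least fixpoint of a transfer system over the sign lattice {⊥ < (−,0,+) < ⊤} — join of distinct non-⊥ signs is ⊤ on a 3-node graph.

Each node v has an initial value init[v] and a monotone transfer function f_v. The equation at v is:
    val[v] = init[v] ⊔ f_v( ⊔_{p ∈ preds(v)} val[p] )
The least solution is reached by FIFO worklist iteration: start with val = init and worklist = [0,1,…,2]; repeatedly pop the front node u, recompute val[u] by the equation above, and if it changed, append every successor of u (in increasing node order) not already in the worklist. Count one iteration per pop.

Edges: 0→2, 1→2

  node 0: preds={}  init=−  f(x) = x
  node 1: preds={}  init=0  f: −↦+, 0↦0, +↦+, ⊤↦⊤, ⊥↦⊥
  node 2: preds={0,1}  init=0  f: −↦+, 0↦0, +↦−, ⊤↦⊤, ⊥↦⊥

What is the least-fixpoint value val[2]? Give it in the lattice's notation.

Iteration log — 3 steps:
  step 1. node 0  ⊔preds=⊥  new=−  stable
  step 2. node 1  ⊔preds=⊥  new=0  stable
  step 3. node 2  ⊔preds=⊤  new=⊤  old=0  +wl: 

Least fixpoint reached:
  node 0: −
  node 1: 0
  node 2: ⊤

⊤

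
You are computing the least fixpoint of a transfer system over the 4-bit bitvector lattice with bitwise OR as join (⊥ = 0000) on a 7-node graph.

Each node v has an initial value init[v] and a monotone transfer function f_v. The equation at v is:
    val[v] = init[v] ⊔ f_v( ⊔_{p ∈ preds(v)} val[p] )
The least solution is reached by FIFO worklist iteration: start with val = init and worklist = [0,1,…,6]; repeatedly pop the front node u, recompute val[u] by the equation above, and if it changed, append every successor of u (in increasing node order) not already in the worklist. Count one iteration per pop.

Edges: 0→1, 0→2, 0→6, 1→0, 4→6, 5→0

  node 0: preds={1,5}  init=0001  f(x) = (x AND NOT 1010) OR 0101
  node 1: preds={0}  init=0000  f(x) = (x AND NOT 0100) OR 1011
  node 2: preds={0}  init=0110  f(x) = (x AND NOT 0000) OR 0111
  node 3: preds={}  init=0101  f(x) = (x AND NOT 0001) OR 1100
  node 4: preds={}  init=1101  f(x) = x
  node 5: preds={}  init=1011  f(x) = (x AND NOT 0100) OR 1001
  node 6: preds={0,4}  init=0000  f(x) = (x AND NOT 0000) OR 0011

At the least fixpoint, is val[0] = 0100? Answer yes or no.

Worklist (8 pops):
  #1 pop 0: in=1011 → 0101 (was 0001); enqueue []
  #2 pop 1: in=0101 → 1011 (was 0000); enqueue [0]
  #3 pop 2: in=0101 → 0111 (was 0110); enqueue []
  #4 pop 3: in=0000 → 1101 (was 0101); enqueue []
  #5 pop 4: in=0000 → 1101 (no change)
  #6 pop 5: in=0000 → 1011 (no change)
  #7 pop 6: in=1101 → 1111 (was 0000); enqueue []
  #8 pop 0: in=1011 → 0101 (no change)

Fixpoint:
  val[0] = 0101
  val[1] = 1011
  val[2] = 0111
  val[3] = 1101
  val[4] = 1101
  val[5] = 1011
  val[6] = 1111

no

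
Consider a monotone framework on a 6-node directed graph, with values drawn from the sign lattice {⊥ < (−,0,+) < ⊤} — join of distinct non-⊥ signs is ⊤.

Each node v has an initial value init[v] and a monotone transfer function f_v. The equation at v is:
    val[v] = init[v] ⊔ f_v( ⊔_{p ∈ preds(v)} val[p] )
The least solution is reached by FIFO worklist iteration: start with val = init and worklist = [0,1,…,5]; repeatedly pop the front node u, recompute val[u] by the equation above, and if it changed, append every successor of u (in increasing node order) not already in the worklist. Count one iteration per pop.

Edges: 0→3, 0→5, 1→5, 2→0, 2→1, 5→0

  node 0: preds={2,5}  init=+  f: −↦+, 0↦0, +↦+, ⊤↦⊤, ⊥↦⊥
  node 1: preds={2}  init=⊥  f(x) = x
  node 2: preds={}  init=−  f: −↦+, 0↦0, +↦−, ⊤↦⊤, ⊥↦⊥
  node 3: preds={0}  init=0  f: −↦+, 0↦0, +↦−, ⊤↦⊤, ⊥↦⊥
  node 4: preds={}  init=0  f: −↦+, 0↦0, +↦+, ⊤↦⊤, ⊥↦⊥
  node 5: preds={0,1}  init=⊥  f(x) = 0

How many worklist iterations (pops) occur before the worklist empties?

Trace (9 dequeues):
  [1] u=0 | in − | out + | ==
  [2] u=1 | in − | out − | prev ⊥ | push {}
  [3] u=2 | in ⊥ | out − | ==
  [4] u=3 | in + | out ⊤ | prev 0 | push {}
  [5] u=4 | in ⊥ | out 0 | ==
  [6] u=5 | in ⊤ | out 0 | prev ⊥ | push {0}
  [7] u=0 | in ⊤ | out ⊤ | prev + | push {3,5}
  [8] u=3 | in ⊤ | out ⊤ | ==
  [9] u=5 | in ⊤ | out 0 | ==

Converged values:
  [0] ⊤
  [1] −
  [2] −
  [3] ⊤
  [4] 0
  [5] 0

9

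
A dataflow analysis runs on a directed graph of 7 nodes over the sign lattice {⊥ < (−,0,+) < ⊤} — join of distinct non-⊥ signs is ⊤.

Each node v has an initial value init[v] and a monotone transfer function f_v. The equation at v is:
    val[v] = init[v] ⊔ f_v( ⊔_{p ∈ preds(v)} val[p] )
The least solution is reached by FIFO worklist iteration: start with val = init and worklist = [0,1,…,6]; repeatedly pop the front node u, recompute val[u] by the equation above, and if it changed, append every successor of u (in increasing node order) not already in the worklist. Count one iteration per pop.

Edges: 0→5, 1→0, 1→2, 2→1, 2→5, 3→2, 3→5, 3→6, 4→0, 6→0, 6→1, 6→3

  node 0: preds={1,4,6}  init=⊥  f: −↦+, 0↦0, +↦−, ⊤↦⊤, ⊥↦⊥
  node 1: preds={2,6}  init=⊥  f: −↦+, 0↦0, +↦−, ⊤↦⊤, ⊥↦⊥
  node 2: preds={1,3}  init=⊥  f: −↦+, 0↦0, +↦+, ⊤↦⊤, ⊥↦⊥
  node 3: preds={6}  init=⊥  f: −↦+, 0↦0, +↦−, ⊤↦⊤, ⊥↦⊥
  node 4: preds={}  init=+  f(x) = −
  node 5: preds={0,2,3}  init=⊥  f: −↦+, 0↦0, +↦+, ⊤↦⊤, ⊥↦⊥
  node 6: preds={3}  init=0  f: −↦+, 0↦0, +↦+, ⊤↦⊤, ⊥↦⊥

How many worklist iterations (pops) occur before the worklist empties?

10

Worklist (10 pops):
  #1 pop 0: in=⊤ → ⊤ (was ⊥); enqueue []
  #2 pop 1: in=0 → 0 (was ⊥); enqueue [0]
  #3 pop 2: in=0 → 0 (was ⊥); enqueue [1]
  #4 pop 3: in=0 → 0 (was ⊥); enqueue [2]
  #5 pop 4: in=⊥ → ⊤ (was +); enqueue []
  #6 pop 5: in=⊤ → ⊤ (was ⊥); enqueue []
  #7 pop 6: in=0 → 0 (no change)
  #8 pop 0: in=⊤ → ⊤ (no change)
  #9 pop 1: in=0 → 0 (no change)
  #10 pop 2: in=0 → 0 (no change)

Fixpoint:
  val[0] = ⊤
  val[1] = 0
  val[2] = 0
  val[3] = 0
  val[4] = ⊤
  val[5] = ⊤
  val[6] = 0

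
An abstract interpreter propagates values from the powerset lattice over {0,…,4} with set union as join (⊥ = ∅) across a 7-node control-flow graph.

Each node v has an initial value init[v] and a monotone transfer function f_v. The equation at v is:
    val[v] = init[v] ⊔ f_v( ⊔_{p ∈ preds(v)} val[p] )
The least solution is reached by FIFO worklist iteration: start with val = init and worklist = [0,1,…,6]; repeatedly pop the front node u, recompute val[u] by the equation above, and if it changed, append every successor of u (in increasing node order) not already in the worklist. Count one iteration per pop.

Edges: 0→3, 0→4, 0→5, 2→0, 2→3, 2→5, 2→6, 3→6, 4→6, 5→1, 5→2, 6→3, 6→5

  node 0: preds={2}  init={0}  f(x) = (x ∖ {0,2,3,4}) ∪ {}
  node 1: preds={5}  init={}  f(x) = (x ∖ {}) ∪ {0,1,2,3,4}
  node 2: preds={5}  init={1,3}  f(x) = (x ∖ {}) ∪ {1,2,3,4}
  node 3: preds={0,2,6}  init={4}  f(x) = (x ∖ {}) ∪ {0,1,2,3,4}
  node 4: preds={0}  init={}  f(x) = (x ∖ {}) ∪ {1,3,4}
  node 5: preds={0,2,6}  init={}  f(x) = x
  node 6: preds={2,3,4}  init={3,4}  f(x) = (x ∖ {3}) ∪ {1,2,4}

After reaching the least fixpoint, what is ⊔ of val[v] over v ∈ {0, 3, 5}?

{0,1,2,3,4}

Iteration log — 14 steps:
  step 1. node 0  ⊔preds={1,3}  new={0,1}  old={0}  +wl: 
  step 2. node 1  ⊔preds={}  new={0,1,2,3,4}  old={}  +wl: 
  step 3. node 2  ⊔preds={}  new={1,2,3,4}  old={1,3}  +wl: 0
  step 4. node 3  ⊔preds={0,1,2,3,4}  new={0,1,2,3,4}  old={4}  +wl: 
  step 5. node 4  ⊔preds={0,1}  new={0,1,3,4}  old={}  +wl: 
  step 6. node 5  ⊔preds={0,1,2,3,4}  new={0,1,2,3,4}  old={}  +wl: 1,2
  step 7. node 6  ⊔preds={0,1,2,3,4}  new={0,1,2,3,4}  old={3,4}  +wl: 3,5
  step 8. node 0  ⊔preds={1,2,3,4}  new={0,1}  stable
  step 9. node 1  ⊔preds={0,1,2,3,4}  new={0,1,2,3,4}  stable
  step 10. node 2  ⊔preds={0,1,2,3,4}  new={0,1,2,3,4}  old={1,2,3,4}  +wl: 0,6
  step 11. node 3  ⊔preds={0,1,2,3,4}  new={0,1,2,3,4}  stable
  step 12. node 5  ⊔preds={0,1,2,3,4}  new={0,1,2,3,4}  stable
  step 13. node 0  ⊔preds={0,1,2,3,4}  new={0,1}  stable
  step 14. node 6  ⊔preds={0,1,2,3,4}  new={0,1,2,3,4}  stable

Least fixpoint reached:
  node 0: {0,1}
  node 1: {0,1,2,3,4}
  node 2: {0,1,2,3,4}
  node 3: {0,1,2,3,4}
  node 4: {0,1,3,4}
  node 5: {0,1,2,3,4}
  node 6: {0,1,2,3,4}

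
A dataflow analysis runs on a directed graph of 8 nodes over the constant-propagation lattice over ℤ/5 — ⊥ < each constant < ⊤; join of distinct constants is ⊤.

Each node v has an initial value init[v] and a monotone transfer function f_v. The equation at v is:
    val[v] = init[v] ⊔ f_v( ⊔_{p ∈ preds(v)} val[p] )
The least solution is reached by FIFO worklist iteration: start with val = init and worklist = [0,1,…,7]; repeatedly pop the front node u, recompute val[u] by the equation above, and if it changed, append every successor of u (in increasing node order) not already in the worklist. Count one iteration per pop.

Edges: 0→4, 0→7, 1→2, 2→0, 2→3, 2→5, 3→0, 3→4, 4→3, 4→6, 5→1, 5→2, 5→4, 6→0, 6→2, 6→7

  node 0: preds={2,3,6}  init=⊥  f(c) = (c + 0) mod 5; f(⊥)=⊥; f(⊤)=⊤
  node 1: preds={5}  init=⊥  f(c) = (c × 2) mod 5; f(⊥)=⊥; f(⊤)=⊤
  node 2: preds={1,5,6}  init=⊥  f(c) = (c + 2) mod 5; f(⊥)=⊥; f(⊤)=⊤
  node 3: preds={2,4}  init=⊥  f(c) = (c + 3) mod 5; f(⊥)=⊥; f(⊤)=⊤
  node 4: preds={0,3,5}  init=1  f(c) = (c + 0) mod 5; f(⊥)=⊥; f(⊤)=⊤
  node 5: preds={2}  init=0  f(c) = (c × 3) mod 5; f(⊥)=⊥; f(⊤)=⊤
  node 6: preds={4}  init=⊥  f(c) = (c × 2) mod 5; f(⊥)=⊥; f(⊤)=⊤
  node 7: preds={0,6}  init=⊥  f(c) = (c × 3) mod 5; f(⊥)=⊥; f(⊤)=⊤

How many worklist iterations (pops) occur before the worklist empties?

Trace (17 dequeues):
  [1] u=0 | in ⊥ | out ⊥ | ==
  [2] u=1 | in 0 | out 0 | prev ⊥ | push {}
  [3] u=2 | in 0 | out 2 | prev ⊥ | push {0}
  [4] u=3 | in ⊤ | out ⊤ | prev ⊥ | push {}
  [5] u=4 | in ⊤ | out ⊤ | prev 1 | push {3}
  [6] u=5 | in 2 | out ⊤ | prev 0 | push {1,2,4}
  [7] u=6 | in ⊤ | out ⊤ | prev ⊥ | push {}
  [8] u=7 | in ⊤ | out ⊤ | prev ⊥ | push {}
  [9] u=0 | in ⊤ | out ⊤ | prev ⊥ | push {7}
  [10] u=3 | in ⊤ | out ⊤ | ==
  [11] u=1 | in ⊤ | out ⊤ | prev 0 | push {}
  [12] u=2 | in ⊤ | out ⊤ | prev 2 | push {0,3,5}
  [13] u=4 | in ⊤ | out ⊤ | ==
  [14] u=7 | in ⊤ | out ⊤ | ==
  [15] u=0 | in ⊤ | out ⊤ | ==
  [16] u=3 | in ⊤ | out ⊤ | ==
  [17] u=5 | in ⊤ | out ⊤ | ==

Converged values:
  [0] ⊤
  [1] ⊤
  [2] ⊤
  [3] ⊤
  [4] ⊤
  [5] ⊤
  [6] ⊤
  [7] ⊤

17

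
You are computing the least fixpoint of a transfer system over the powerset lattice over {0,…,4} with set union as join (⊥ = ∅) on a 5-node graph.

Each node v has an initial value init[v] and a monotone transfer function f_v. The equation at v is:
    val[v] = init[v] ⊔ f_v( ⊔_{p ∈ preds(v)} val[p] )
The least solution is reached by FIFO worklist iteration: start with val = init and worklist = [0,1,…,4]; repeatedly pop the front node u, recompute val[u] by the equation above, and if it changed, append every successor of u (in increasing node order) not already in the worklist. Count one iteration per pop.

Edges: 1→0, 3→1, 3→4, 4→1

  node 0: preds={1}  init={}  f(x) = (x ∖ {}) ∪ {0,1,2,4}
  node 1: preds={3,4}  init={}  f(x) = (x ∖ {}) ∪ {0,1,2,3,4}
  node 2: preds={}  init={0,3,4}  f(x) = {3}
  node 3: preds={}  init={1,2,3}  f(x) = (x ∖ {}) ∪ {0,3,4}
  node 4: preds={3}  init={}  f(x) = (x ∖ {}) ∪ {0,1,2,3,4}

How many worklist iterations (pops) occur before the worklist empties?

7

Trace (7 dequeues):
  [1] u=0 | in {} | out {0,1,2,4} | prev {} | push {}
  [2] u=1 | in {1,2,3} | out {0,1,2,3,4} | prev {} | push {0}
  [3] u=2 | in {} | out {0,3,4} | ==
  [4] u=3 | in {} | out {0,1,2,3,4} | prev {1,2,3} | push {1}
  [5] u=4 | in {0,1,2,3,4} | out {0,1,2,3,4} | prev {} | push {}
  [6] u=0 | in {0,1,2,3,4} | out {0,1,2,3,4} | prev {0,1,2,4} | push {}
  [7] u=1 | in {0,1,2,3,4} | out {0,1,2,3,4} | ==

Converged values:
  [0] {0,1,2,3,4}
  [1] {0,1,2,3,4}
  [2] {0,3,4}
  [3] {0,1,2,3,4}
  [4] {0,1,2,3,4}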